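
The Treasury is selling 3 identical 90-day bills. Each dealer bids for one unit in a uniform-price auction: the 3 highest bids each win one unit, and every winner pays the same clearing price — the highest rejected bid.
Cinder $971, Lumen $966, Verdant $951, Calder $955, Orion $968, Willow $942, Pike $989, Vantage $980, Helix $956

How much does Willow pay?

Ordering the bids: 989 (Pike), 980 (Vantage), 971 (Cinder), 968 (Orion), 966 (Lumen), …
Top 3: Pike, Vantage, Cinder.
Clearing price = highest rejected bid = $968.
Willow does not win → pays $0.

Willow pays $0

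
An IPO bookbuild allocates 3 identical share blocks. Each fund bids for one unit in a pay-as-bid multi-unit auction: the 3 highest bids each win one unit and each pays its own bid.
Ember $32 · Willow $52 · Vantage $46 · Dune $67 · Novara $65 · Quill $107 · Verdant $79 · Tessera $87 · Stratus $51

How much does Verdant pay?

Verdant pays $79

Sorting: 107 (Quill), 87 (Tessera), 79 (Verdant), 67 (Dune), 65 (Novara), …
Top 3: Quill, Tessera, Verdant.
Verdant wins → own bid $79.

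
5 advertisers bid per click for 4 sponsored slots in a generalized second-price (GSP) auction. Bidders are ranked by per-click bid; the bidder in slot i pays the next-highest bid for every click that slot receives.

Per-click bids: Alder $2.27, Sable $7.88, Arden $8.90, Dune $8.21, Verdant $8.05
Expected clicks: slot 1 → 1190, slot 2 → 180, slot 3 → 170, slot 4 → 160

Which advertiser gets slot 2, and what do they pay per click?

Dune; $8.05 per click

Ranked by bid: $8.90 (Arden) > $8.21 (Dune) > $8.05 (Verdant) > $7.88 (Sable) > $2.27 (Alder)
Slot 2 goes to the second-ranked bidder, Dune, who pays the next bid down: $8.05/click.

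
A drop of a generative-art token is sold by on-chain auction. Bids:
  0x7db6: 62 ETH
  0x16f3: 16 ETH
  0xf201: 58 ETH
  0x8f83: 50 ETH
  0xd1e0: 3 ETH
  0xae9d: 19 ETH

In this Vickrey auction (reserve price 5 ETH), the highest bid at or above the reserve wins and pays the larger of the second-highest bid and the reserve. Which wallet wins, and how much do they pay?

Rule: the highest bid at or above the reserve wins and pays the larger of the second-highest bid and the reserve.
Sorting bids: 62 (0x7db6) > 58 (0xf201) > 50 (0x8f83) > 19 (0xae9d) > 16 (0x16f3) > 3 (0xd1e0)
0x7db6 has the top bid at or above the reserve (62 ETH).
Second-highest bid 58 ETH exceeds the reserve 5 ETH → payment 58 ETH.

0x7db6 pays 58 ETH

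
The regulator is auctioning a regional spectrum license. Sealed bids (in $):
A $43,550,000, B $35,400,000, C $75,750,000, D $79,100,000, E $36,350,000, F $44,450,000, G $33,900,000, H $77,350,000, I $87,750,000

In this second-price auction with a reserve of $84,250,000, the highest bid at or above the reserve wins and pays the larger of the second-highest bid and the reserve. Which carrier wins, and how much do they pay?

Bids in order: 87,750,000 (I) > 79,100,000 (D) > 77,350,000 (H) > 75,750,000 (C) > 44,450,000 (F) > 43,550,000 (A) > …
I has the top bid at or above the reserve ($87,750,000).
max(second-highest $79,100,000, reserve $84,250,000) = $84,250,000.

I pays $84,250,000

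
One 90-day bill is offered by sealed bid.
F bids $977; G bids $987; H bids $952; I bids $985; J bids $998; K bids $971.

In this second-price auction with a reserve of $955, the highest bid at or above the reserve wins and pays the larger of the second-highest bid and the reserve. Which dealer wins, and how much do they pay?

J pays $987

Bids in order: 998 (J) > 987 (G) > 985 (I) > 977 (F) > 971 (K) > 952 (H)
Highest eligible bid: J at $998.
Second-highest bid $987 exceeds the reserve $955 → payment $987.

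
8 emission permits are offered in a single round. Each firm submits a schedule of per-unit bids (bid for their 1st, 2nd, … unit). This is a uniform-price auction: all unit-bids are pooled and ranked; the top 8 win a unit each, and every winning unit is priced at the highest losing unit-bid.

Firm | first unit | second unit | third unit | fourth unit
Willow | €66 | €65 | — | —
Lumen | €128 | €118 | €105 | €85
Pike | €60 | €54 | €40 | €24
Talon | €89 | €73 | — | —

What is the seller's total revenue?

All unit-bids, highest first — top 8: 128 (Lumen-1), 118 (Lumen-2), 105 (Lumen-3), 89 (Talon-1), 85 (Lumen-4), 73 (Talon-2), 66 (Willow-1), 65 (Willow-2)
First bid not allocated: €60.
Allocation: Lumen 4, Talon 2, Willow 2. Every unit priced at €60.
Revenue = 8 × 60 = €480.

Total revenue: €480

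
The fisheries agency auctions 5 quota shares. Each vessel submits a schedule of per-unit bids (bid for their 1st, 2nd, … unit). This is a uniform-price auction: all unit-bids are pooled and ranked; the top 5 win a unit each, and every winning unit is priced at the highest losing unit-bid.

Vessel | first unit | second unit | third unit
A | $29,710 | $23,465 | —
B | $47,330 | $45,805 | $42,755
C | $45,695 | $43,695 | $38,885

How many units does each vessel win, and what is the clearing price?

B 3, C 2; clearing price $38,885

Pooled unit-bids ranked (top 5): 47,330 (B-1), 45,805 (B-2), 45,695 (C-1), 43,695 (C-2), 42,755 (B-3)
The (k+1)-th unit-bid is $38,885.
Allocation: B 3, C 2.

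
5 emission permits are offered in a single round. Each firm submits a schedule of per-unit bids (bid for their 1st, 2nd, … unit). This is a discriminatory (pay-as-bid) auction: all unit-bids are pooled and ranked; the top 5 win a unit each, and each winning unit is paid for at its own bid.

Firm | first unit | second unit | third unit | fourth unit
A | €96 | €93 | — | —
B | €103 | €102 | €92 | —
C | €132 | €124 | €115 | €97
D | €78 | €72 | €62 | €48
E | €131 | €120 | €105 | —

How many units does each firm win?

All unit-bids, highest first — top 5: 132 (C-1), 131 (E-1), 124 (C-2), 120 (E-2), 115 (C-3)
Next rejected bid: €105 (not a price — pay-as-bid).
Allocation: C 3, E 2.

C 3, E 2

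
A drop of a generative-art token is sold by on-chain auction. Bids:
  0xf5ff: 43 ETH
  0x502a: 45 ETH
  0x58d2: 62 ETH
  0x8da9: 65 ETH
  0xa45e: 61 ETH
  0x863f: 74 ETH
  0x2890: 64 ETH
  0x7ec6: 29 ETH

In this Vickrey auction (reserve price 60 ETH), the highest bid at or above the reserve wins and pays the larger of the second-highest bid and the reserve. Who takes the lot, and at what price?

Bids in order: 74 (0x863f) > 65 (0x8da9) > 64 (0x2890) > 62 (0x58d2) > 61 (0xa45e) > 45 (0x502a) > …
Highest eligible bid: 0x863f at 74 ETH.
max(second-highest 65 ETH, reserve 60 ETH) = 65 ETH; the reserve does not bind.

0x863f pays 65 ETH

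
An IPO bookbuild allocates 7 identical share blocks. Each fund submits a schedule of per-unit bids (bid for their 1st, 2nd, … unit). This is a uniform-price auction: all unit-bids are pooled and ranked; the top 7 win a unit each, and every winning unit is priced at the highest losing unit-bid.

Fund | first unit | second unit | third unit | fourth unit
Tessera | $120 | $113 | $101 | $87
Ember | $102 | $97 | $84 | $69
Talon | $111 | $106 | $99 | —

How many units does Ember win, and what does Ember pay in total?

Ember: 1 unit, pays $97

Pooled unit-bids ranked (top 7): 120 (Tessera-1), 113 (Tessera-2), 111 (Talon-1), 106 (Talon-2), 102 (Ember-1), 101 (Tessera-3), 99 (Talon-3)
First bid not allocated: $97.
Ember wins 1 unit(s) at $97 each.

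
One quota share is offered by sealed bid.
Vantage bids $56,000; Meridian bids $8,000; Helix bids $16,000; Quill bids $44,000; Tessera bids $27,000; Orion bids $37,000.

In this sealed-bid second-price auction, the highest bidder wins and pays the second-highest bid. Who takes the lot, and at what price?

Rule: the highest bidder wins and pays the second-highest bid.
Sorting bids: 56,000 (Vantage) > 44,000 (Quill) > 37,000 (Orion) > 27,000 (Tessera) > 16,000 (Helix) > 8,000 (Meridian)
Second-price: Vantage pays Quill's bid of $44,000.

Vantage pays $44,000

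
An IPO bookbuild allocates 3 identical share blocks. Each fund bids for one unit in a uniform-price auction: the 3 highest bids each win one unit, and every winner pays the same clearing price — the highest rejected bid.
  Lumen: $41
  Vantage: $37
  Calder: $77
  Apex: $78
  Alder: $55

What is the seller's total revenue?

Total revenue: $123

Ordering the bids: 78 (Apex), 77 (Calder), 55 (Alder), 41 (Lumen), 37 (Vantage)
Top 3: Apex, Calder, Alder.
Highest unsuccessful bid: $41 → clearing price.
Total revenue = 3 × $41 = $123.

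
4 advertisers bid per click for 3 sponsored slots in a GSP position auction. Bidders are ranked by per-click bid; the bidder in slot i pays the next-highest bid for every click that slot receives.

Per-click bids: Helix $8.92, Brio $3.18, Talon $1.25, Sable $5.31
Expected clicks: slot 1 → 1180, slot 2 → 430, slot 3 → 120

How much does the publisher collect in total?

Sorting advertisers: $8.92 (Helix) > $5.31 (Sable) > $3.18 (Brio) > $1.25 (Talon)
Slot 1: Helix pays $5.31 × 1180 = $6265.80
Slot 2: Sable pays $3.18 × 430 = $1367.40
Slot 3: Brio pays $1.25 × 120 = $150.00
Total = $7783.20

Total revenue: $7783.20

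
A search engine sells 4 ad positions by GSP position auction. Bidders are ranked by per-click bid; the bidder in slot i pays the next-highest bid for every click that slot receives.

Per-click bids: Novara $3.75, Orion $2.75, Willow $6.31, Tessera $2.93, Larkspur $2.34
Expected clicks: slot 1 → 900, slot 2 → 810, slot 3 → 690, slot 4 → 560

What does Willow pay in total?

Willow pays $3375.00

Per-click bids in order: $6.31 (Willow) > $3.75 (Novara) > $2.93 (Tessera) > $2.75 (Orion) > $2.34 (Larkspur)
Willow holds slot 1 → pays next bid $3.75 × 900 clicks = $3375.00.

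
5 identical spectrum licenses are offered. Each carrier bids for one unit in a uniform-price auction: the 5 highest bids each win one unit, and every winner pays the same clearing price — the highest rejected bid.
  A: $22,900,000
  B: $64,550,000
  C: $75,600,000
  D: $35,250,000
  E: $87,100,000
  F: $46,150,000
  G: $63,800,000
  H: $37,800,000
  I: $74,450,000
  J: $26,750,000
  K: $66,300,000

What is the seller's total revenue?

Ordering the bids: 87,100,000 (E), 75,600,000 (C), 74,450,000 (I), 66,300,000 (K), 64,550,000 (B), 63,800,000 (G), 46,150,000 (F), …
The 5 highest are E, C, I, K, B.
Clearing price = highest rejected bid = $63,800,000.
Total revenue = 5 × $63,800,000 = $319,000,000.

Total revenue: $319,000,000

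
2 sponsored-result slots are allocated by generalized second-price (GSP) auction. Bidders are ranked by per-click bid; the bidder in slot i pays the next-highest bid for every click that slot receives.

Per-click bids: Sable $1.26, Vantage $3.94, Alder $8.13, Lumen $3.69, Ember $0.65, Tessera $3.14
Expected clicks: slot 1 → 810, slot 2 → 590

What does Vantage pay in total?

Sorting advertisers: $8.13 (Alder) > $3.94 (Vantage) > $3.69 (Lumen) > …
Vantage holds slot 2 → pays next bid $3.69 × 590 clicks = $2177.10.

Vantage pays $2177.10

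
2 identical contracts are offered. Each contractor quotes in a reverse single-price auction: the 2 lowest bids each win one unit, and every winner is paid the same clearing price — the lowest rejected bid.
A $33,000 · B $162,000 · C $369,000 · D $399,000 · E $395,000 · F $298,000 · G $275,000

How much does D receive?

D is paid $0

Sorting: 33,000 (A), 162,000 (B), 275,000 (G), 298,000 (F), …
Winners (2 units): A, B.
Lowest unsuccessful bid: $275,000 → clearing price.
D does not win → is paid $0.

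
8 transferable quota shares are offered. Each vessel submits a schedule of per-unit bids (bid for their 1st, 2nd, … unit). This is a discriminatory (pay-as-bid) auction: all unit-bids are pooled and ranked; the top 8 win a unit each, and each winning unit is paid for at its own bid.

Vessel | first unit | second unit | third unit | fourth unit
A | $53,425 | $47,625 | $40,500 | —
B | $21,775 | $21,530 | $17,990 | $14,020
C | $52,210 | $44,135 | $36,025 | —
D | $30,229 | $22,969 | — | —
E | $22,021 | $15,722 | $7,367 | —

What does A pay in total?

All unit-bids, highest first — top 8: 53,425 (A-1), 52,210 (C-1), 47,625 (A-2), 44,135 (C-2), 40,500 (A-3), 36,025 (C-3), 30,229 (D-1), 22,969 (D-2)
Next rejected bid: $22,021 (not a price — pay-as-bid).
A's winning unit-bids: 53,425 + 47,625 + 40,500 = $141,550.

A pays $141,550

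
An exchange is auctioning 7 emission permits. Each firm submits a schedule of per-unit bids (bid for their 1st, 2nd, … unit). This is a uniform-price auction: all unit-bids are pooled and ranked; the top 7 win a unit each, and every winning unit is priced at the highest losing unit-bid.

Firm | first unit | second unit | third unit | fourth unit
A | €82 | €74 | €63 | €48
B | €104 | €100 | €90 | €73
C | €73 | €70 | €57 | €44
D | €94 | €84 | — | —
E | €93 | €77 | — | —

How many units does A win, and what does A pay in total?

A: 1 unit, pays €77

Merging the schedules and taking the best 7: 104 (B-1), 100 (B-2), 94 (D-1), 93 (E-1), 90 (B-3), 84 (D-2), 82 (A-1)
Highest rejected unit-bid = €77.
A wins 1 unit(s) at €77 each.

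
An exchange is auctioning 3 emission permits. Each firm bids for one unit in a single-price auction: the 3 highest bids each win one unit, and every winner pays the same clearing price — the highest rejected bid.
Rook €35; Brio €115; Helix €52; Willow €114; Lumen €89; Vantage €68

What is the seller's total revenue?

Total revenue: €204

Bids ranked high→low: 115 (Brio), 114 (Willow), 89 (Lumen), 68 (Vantage), 52 (Helix), …
The 3 highest are Brio, Willow, Lumen.
First losing bid is Vantage's €68, which sets the uniform price.
Total revenue = 3 × €68 = €204.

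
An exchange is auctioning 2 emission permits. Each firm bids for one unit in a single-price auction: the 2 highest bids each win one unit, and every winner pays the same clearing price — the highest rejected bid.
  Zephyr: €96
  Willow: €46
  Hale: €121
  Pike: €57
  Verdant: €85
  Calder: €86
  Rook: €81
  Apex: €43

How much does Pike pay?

Sorting: 121 (Hale), 96 (Zephyr), 86 (Calder), 85 (Verdant), …
Top 2: Hale, Zephyr.
Clearing price = highest rejected bid = €86.
Pike does not win → pays €0.

Pike pays €0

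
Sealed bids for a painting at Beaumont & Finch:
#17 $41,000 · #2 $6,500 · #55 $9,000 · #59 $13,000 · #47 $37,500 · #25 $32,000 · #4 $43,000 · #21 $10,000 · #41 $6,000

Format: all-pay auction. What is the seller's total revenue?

Bids ranked: 43,000 (#4) > 41,000 (#17) > 37,500 (#47) > 32,000 (#25) > 13,000 (#59) > 10,000 (#21) > …
Every bidder forfeits their bid regardless of winning.
Revenue = 41,000 + 6,500 + 9,000 + 13,000 + 37,500 + 32,000 + 43,000 + 10,000 + 6,000 = $198,000.

Total revenue: $198,000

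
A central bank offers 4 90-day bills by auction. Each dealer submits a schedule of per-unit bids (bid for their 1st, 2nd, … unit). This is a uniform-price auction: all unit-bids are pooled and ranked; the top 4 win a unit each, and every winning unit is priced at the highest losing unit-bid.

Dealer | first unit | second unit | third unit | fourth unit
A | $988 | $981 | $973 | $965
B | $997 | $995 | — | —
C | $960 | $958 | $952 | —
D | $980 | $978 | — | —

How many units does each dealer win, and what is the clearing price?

Merging the schedules and taking the best 4: 997 (B-1), 995 (B-2), 988 (A-1), 981 (A-2)
The (k+1)-th unit-bid is $980.
Allocation: A 2, B 2.

A 2, B 2; clearing price $980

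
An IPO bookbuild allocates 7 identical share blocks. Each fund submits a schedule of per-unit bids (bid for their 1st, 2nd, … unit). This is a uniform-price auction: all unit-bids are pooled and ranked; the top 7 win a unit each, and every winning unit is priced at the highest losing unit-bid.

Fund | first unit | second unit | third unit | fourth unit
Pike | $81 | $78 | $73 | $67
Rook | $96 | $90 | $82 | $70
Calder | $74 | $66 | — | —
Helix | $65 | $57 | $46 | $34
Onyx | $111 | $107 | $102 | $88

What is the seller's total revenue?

Total revenue: $567

Pooled unit-bids ranked (top 7): 111 (Onyx-1), 107 (Onyx-2), 102 (Onyx-3), 96 (Rook-1), 90 (Rook-2), 88 (Onyx-4), 82 (Rook-3)
The (k+1)-th unit-bid is $81.
Allocation: Onyx 4, Rook 3. Every unit priced at $81.
Revenue = 7 × 81 = $567.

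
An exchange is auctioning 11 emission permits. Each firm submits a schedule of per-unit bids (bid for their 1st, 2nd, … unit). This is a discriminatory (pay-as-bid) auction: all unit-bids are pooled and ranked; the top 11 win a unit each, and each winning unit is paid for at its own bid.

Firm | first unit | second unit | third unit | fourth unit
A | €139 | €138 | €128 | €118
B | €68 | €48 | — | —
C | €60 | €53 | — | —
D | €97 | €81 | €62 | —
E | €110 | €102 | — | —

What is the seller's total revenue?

Total revenue: €1,103

All unit-bids, highest first — top 11: 139 (A-1), 138 (A-2), 128 (A-3), 118 (A-4), 110 (E-1), 102 (E-2), 97 (D-1), 81 (D-2), 68 (B-1), 62 (D-3), 60 (C-1)
Next rejected bid: €53 (not a price — pay-as-bid).
Each winning unit pays its own bid.
Revenue = 139 + 138 + 128 + 118 + 110 + 102 + 97 + 81 + 68 + 62 + 60 = €1,103.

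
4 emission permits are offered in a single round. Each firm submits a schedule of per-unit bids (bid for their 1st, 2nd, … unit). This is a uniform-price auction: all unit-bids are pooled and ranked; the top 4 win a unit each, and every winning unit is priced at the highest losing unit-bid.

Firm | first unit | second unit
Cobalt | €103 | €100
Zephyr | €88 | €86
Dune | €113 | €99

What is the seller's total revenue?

Total revenue: €352

All unit-bids, highest first — top 4: 113 (Dune-1), 103 (Cobalt-1), 100 (Cobalt-2), 99 (Dune-2)
The (k+1)-th unit-bid is €88.
Allocation: Cobalt 2, Dune 2. Every unit priced at €88.
Revenue = 4 × 88 = €352.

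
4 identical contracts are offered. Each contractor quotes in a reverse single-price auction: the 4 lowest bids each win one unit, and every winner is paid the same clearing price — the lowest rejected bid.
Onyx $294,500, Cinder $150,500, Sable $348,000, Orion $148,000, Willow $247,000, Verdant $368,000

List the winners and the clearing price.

Ordering the bids: 148,000 (Orion), 150,500 (Cinder), 247,000 (Willow), 294,500 (Onyx), 348,000 (Sable), 368,000 (Verdant)
Lowest 4: Orion, Cinder, Willow, Onyx.
Clearing price = lowest rejected bid = $348,000.

Orion, Cinder, Willow, Onyx; each is paid $348,000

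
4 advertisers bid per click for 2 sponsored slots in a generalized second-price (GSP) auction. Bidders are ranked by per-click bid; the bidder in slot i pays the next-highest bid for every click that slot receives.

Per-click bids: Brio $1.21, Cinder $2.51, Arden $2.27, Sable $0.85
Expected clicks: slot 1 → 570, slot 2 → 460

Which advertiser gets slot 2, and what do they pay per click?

Ranked by bid: $2.51 (Cinder) > $2.27 (Arden) > $1.21 (Brio) > …
Slot 2 goes to the second-ranked bidder, Arden, who pays the next bid down: $1.21/click.

Arden; $1.21 per click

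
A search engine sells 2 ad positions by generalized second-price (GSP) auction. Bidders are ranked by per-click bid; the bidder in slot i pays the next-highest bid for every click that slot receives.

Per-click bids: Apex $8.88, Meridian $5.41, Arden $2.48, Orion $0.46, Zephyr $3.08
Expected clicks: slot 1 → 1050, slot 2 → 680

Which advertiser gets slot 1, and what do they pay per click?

Sorting advertisers: $8.88 (Apex) > $5.41 (Meridian) > $3.08 (Zephyr) > …
Slot 1 goes to the first-ranked bidder, Apex, who pays the next bid down: $5.41/click.

Apex; $5.41 per click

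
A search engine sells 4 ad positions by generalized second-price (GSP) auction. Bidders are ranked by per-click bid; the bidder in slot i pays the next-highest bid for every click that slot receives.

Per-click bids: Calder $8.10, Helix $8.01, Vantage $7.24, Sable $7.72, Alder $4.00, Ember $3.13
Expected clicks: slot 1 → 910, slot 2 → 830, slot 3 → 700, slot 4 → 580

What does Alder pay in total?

Alder pays $0.00

Sorting advertisers: $8.10 (Calder) > $8.01 (Helix) > $7.72 (Sable) > $7.24 (Vantage) > $4.00 (Alder) > …
Alder ranks below slot 4 → no slot, pays nothing.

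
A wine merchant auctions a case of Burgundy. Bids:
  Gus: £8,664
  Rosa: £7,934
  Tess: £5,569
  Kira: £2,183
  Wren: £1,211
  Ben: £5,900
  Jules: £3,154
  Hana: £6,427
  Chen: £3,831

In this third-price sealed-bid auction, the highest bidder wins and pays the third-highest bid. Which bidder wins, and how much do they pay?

Gus pays £6,427

Sorting bids: 8,664 (Gus) > 7,934 (Rosa) > 6,427 (Hana) > 5,900 (Ben) > 5,569 (Tess) > 3,831 (Chen) > …
Gus wins; payment is bid #3 in the ranking = £6,427.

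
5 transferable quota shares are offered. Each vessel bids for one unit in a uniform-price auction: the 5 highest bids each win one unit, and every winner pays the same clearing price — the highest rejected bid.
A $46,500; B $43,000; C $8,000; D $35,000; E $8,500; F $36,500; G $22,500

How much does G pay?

G pays $8,500

Bids ranked high→low: 46,500 (A), 43,000 (B), 36,500 (F), 35,000 (D), 22,500 (G), 8,500 (E), 8,000 (C)
The 5 highest are A, B, F, D, G.
First losing bid is E's $8,500, which sets the uniform price.
G wins → pays $8,500.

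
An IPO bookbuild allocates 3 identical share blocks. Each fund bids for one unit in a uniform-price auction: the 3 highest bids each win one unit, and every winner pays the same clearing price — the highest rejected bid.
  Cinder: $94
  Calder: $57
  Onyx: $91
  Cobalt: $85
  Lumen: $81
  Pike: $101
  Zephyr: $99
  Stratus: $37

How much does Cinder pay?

Cinder pays $91

Ordering the bids: 101 (Pike), 99 (Zephyr), 94 (Cinder), 91 (Onyx), 85 (Cobalt), …
Top 3: Pike, Zephyr, Cinder.
First losing bid is Onyx's $91, which sets the uniform price.
Cinder wins → pays $91.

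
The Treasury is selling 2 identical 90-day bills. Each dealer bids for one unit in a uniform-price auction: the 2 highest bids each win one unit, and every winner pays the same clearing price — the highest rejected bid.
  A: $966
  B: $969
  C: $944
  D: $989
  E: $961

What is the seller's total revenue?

Total revenue: $1,932

Sorting: 989 (D), 969 (B), 966 (A), 961 (E), …
Top 2: D, B.
Highest unsuccessful bid: $966 → clearing price.
Total revenue = 2 × $966 = $1,932.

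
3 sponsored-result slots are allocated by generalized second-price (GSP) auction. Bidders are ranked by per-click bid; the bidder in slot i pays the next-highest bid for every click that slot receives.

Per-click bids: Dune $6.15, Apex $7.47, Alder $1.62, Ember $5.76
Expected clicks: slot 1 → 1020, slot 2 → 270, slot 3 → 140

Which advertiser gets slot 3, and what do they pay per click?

Ember; $1.62 per click

Sorting advertisers: $7.47 (Apex) > $6.15 (Dune) > $5.76 (Ember) > $1.62 (Alder)
Slot 3 goes to the third-ranked bidder, Ember, who pays the next bid down: $1.62/click.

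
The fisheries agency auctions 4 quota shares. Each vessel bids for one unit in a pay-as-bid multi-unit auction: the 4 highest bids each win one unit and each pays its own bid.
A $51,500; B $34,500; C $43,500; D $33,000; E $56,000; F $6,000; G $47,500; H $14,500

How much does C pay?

Sorting: 56,000 (E), 51,500 (A), 47,500 (G), 43,500 (C), 34,500 (B), 33,000 (D), …
Winners (4 units): E, A, G, C.
C wins → own bid $43,500.

C pays $43,500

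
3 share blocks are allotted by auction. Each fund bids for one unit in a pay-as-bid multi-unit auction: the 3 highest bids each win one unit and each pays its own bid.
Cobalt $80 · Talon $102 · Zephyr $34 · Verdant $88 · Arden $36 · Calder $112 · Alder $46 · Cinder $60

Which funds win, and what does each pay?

Sorting: 112 (Calder), 102 (Talon), 88 (Verdant), 80 (Cobalt), 60 (Cinder), …
The 3 highest are Calder, Talon, Verdant.
Each winner pays its own bid: Calder $112, Talon $102, Verdant $88.

Calder $112, Talon $102, Verdant $88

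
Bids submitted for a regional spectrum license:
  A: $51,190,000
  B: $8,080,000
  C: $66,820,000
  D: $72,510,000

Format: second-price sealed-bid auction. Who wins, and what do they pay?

D pays $66,820,000

Second-price sealed-bid auction: the highest bidder wins and pays the second-highest bid.
Bids ranked: 72,510,000 (D) > 66,820,000 (C) > 51,190,000 (A) > 8,080,000 (B)
D is highest; pays the second-highest bid, $66,820,000.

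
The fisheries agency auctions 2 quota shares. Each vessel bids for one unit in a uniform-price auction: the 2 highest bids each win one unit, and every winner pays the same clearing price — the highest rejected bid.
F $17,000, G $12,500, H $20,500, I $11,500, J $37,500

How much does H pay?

Bids ranked high→low: 37,500 (J), 20,500 (H), 17,000 (F), 12,500 (G), …
The 2 highest are J, H.
Clearing price = highest rejected bid = $17,000.
H wins → pays $17,000.

H pays $17,000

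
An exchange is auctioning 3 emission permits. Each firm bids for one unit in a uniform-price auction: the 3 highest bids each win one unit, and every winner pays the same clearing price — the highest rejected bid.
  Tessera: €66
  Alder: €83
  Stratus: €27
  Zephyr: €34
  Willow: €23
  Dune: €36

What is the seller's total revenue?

Total revenue: €102

Bids ranked high→low: 83 (Alder), 66 (Tessera), 36 (Dune), 34 (Zephyr), 27 (Stratus), …
Winners (3 units): Alder, Tessera, Dune.
First losing bid is Zephyr's €34, which sets the uniform price.
Total revenue = 3 × €34 = €102.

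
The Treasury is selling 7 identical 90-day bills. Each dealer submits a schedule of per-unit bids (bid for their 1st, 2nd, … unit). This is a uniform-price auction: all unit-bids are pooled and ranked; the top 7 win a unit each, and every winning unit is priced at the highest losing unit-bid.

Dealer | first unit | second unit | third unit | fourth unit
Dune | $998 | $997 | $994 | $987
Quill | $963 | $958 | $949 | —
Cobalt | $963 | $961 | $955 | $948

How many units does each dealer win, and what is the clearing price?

Pooled unit-bids ranked (top 7): 998 (Dune-1), 997 (Dune-2), 994 (Dune-3), 987 (Dune-4), 963 (Quill-1), 963 (Cobalt-1), 961 (Cobalt-2)
Highest rejected unit-bid = $958.
Allocation: Cobalt 2, Dune 4, Quill 1.

Cobalt 2, Dune 4, Quill 1; clearing price $958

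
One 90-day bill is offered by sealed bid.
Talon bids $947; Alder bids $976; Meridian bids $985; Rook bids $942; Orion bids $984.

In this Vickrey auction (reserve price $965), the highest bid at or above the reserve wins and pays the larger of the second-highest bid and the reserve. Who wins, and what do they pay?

Meridian pays $984

Rule: the highest bid at or above the reserve wins and pays the larger of the second-highest bid and the reserve.
Bids in order: 985 (Meridian) > 984 (Orion) > 976 (Alder) > 947 (Talon) > 942 (Rook)
Meridian has the top bid at or above the reserve ($985).
max(second-highest $984, reserve $965) = $984; the reserve does not bind.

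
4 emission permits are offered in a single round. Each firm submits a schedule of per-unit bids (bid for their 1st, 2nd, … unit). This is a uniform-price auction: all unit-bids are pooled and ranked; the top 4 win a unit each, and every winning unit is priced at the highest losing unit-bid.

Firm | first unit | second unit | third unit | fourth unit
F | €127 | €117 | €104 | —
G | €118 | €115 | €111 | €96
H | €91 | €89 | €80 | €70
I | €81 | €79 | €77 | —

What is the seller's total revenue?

Total revenue: €444

Pooled unit-bids ranked (top 4): 127 (F-1), 118 (G-1), 117 (F-2), 115 (G-2)
Highest rejected unit-bid = €111.
Allocation: F 2, G 2. Every unit priced at €111.
Revenue = 4 × 111 = €444.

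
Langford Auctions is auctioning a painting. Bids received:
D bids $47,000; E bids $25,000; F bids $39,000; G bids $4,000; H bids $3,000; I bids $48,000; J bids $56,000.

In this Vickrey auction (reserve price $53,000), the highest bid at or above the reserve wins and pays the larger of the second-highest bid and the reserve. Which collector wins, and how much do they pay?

Vickrey auction (reserve price $53,000): the highest bid at or above the reserve wins and pays the larger of the second-highest bid and the reserve.
Bids ranked: 56,000 (J) > 48,000 (I) > 47,000 (D) > 39,000 (F) > 25,000 (E) > 4,000 (G) > …
Highest eligible bid: J at $56,000.
max(second-highest $48,000, reserve $53,000) = $53,000.

J pays $53,000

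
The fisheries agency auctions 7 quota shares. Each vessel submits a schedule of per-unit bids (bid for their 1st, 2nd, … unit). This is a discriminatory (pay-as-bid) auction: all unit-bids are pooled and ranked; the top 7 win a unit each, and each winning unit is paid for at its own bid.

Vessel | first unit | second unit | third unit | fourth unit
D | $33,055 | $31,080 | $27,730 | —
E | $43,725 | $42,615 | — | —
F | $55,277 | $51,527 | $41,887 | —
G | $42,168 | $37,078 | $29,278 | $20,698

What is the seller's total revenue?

Total revenue: $314,277

Merging the schedules and taking the best 7: 55,277 (F-1), 51,527 (F-2), 43,725 (E-1), 42,615 (E-2), 42,168 (G-1), 41,887 (F-3), 37,078 (G-2)
Next rejected bid: $33,055 (not a price — pay-as-bid).
Each winning unit pays its own bid.
Revenue = 55,277 + 51,527 + 43,725 + 42,615 + 42,168 + 41,887 + 37,078 = $314,277.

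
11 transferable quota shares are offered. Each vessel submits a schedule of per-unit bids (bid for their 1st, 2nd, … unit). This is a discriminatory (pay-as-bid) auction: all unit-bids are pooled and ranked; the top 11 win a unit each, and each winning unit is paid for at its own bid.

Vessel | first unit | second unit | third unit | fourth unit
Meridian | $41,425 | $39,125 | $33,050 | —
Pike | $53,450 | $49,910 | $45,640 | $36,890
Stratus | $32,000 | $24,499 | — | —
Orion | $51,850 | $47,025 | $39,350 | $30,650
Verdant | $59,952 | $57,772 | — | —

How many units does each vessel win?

Meridian 2, Orion 3, Pike 4, Verdant 2

All unit-bids, highest first — top 11: 59,952 (Verdant-1), 57,772 (Verdant-2), 53,450 (Pike-1), 51,850 (Orion-1), 49,910 (Pike-2), 47,025 (Orion-2), 45,640 (Pike-3), 41,425 (Meridian-1), 39,350 (Orion-3), 39,125 (Meridian-2), 36,890 (Pike-4)
Next rejected bid: $33,050 (not a price — pay-as-bid).
Allocation: Meridian 2, Orion 3, Pike 4, Verdant 2.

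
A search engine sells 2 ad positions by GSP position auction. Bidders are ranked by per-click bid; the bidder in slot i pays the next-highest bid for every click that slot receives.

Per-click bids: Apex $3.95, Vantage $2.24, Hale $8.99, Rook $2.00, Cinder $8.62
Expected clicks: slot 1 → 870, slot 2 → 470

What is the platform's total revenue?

Ranked by bid: $8.99 (Hale) > $8.62 (Cinder) > $3.95 (Apex) > …
Slot 1: Hale pays $8.62 × 870 = $7499.40
Slot 2: Cinder pays $3.95 × 470 = $1856.50
Total = $9355.90

Total revenue: $9355.90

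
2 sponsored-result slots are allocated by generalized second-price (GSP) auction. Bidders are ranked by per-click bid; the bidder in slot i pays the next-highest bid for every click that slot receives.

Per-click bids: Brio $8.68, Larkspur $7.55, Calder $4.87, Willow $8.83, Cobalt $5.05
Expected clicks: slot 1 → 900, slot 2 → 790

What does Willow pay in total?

Sorting advertisers: $8.83 (Willow) > $8.68 (Brio) > $7.55 (Larkspur) > …
Willow holds slot 1 → pays next bid $8.68 × 900 clicks = $7812.00.

Willow pays $7812.00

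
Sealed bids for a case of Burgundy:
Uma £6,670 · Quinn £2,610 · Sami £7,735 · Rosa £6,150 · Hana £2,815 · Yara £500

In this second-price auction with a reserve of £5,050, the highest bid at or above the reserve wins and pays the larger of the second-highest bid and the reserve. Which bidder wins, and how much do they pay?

Sami pays £6,670

Bids in order: 7,735 (Sami) > 6,670 (Uma) > 6,150 (Rosa) > 2,815 (Hana) > 2,610 (Quinn) > 500 (Yara)
Highest eligible bid: Sami at £7,735.
Second-highest bid £6,670 exceeds the reserve £5,050 → payment £6,670.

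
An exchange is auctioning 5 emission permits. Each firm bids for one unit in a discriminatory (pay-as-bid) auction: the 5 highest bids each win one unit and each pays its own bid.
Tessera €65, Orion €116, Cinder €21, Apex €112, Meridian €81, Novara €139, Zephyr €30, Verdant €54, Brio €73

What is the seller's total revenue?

Total revenue: €521

Ordering the bids: 139 (Novara), 116 (Orion), 112 (Apex), 81 (Meridian), 73 (Brio), 65 (Tessera), 54 (Verdant), …
The 5 highest are Novara, Orion, Apex, Meridian, Brio.
Total revenue = 139 + 116 + 112 + 81 + 73 = €521.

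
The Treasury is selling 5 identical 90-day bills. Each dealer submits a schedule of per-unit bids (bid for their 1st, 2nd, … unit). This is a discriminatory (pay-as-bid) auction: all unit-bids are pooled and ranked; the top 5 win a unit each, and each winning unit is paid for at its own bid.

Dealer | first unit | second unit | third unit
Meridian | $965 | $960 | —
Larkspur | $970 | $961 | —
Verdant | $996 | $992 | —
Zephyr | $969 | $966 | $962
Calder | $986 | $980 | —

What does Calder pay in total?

Calder pays $1,966

Pooled unit-bids ranked (top 5): 996 (Verdant-1), 992 (Verdant-2), 986 (Calder-1), 980 (Calder-2), 970 (Larkspur-1)
Next rejected bid: $969 (not a price — pay-as-bid).
Calder's winning unit-bids: 986 + 980 = $1,966.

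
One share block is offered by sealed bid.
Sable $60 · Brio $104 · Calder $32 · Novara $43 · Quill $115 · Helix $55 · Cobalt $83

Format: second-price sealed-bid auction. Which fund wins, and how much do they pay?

Second-price sealed-bid auction: the highest bidder wins and pays the second-highest bid.
Bids ranked: 115 (Quill) > 104 (Brio) > 83 (Cobalt) > 60 (Sable) > 55 (Helix) > 43 (Novara) > …
Quill is highest; pays the second-highest bid, $104.

Quill pays $104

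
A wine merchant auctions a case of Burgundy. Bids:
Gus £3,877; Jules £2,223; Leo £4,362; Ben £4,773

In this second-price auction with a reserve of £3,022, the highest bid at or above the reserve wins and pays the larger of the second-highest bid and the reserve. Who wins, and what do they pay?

Ben pays £4,362

Bids in order: 4,773 (Ben) > 4,362 (Leo) > 3,877 (Gus) > 2,223 (Jules)
Ben has the top bid at or above the reserve (£4,773).
max(second-highest £4,362, reserve £3,022) = £4,362; the reserve does not bind.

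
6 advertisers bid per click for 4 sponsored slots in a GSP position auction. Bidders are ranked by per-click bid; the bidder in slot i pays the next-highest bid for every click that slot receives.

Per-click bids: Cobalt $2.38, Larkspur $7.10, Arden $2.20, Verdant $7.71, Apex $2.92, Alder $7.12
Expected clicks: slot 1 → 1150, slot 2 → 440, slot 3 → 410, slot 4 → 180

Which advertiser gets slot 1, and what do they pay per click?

Verdant; $7.12 per click

Per-click bids in order: $7.71 (Verdant) > $7.12 (Alder) > $7.10 (Larkspur) > $2.92 (Apex) > $2.38 (Cobalt) > …
Slot 1 goes to the first-ranked bidder, Verdant, who pays the next bid down: $7.12/click.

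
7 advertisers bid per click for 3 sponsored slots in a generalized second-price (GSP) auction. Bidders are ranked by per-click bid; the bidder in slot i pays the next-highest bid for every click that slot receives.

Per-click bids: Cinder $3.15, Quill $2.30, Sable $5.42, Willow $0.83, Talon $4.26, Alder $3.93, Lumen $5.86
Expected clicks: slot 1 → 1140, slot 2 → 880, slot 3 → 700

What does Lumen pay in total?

Ranked by bid: $5.86 (Lumen) > $5.42 (Sable) > $4.26 (Talon) > $3.93 (Alder) > …
Lumen holds slot 1 → pays next bid $5.42 × 1140 clicks = $6178.80.

Lumen pays $6178.80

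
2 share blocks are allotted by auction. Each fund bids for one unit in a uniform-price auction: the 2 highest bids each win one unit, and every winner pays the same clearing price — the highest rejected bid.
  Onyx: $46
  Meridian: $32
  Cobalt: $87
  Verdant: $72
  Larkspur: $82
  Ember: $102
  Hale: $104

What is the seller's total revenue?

Total revenue: $174

Sorting: 104 (Hale), 102 (Ember), 87 (Cobalt), 82 (Larkspur), …
Winners (2 units): Hale, Ember.
Clearing price = highest rejected bid = $87.
Total revenue = 2 × $87 = $174.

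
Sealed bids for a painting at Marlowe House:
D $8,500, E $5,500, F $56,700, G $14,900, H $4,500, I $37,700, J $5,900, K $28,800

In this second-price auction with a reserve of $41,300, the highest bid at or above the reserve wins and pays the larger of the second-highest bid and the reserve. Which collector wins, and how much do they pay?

Sorting bids: 56,700 (F) > 37,700 (I) > 28,800 (K) > 14,900 (G) > 8,500 (D) > 5,900 (J) > …
F has the top bid at or above the reserve ($56,700).
Second-highest bid $37,700 is below the reserve $41,300, so the reserve binds → payment $41,300.

F pays $41,300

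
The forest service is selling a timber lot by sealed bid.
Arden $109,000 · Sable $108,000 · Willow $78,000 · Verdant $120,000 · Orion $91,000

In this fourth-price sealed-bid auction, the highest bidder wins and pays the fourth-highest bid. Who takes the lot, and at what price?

Verdant pays $91,000

Sorting bids: 120,000 (Verdant) > 109,000 (Arden) > 108,000 (Sable) > 91,000 (Orion) > 78,000 (Willow)
Verdant wins; payment is bid #4 in the ranking = $91,000.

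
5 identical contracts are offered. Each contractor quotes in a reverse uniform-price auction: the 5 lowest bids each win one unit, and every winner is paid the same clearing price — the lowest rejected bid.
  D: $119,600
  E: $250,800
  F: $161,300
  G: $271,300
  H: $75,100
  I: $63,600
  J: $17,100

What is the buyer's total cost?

Total cost: $1,254,000

Sorting: 17,100 (J), 63,600 (I), 75,100 (H), 119,600 (D), 161,300 (F), 250,800 (E), 271,300 (G)
Winners (5 units): J, I, H, D, F.
First losing bid is E's $250,800, which sets the uniform price.
Total cost = 5 × $250,800 = $1,254,000.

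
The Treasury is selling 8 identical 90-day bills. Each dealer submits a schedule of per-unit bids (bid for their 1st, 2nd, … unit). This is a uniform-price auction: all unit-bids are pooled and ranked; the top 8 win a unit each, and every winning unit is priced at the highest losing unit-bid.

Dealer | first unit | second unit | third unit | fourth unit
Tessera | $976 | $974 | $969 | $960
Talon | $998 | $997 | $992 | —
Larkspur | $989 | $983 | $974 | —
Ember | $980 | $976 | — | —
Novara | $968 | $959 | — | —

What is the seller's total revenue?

All unit-bids, highest first — top 8: 998 (Talon-1), 997 (Talon-2), 992 (Talon-3), 989 (Larkspur-1), 983 (Larkspur-2), 980 (Ember-1), 976 (Tessera-1), 976 (Ember-2)
Highest rejected unit-bid = $974.
Allocation: Ember 2, Larkspur 2, Talon 3, Tessera 1. Every unit priced at $974.
Revenue = 8 × 974 = $7,792.

Total revenue: $7,792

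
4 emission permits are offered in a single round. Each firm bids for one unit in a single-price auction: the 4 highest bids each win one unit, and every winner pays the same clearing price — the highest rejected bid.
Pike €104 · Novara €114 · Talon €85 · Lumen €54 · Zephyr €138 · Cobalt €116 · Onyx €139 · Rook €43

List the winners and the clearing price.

Sorting: 139 (Onyx), 138 (Zephyr), 116 (Cobalt), 114 (Novara), 104 (Pike), 85 (Talon), …
Winners (4 units): Onyx, Zephyr, Cobalt, Novara.
Highest unsuccessful bid: €104 → clearing price.

Onyx, Zephyr, Cobalt, Novara; each pays €104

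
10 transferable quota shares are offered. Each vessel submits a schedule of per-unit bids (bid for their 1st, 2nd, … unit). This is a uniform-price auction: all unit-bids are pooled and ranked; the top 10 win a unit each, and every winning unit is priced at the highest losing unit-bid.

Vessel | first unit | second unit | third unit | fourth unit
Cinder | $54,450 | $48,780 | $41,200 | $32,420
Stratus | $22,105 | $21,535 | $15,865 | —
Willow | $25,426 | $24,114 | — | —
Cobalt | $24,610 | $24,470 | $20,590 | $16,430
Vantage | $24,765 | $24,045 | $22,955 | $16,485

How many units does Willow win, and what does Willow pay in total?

Merging the schedules and taking the best 10: 54,450 (Cinder-1), 48,780 (Cinder-2), 41,200 (Cinder-3), 32,420 (Cinder-4), 25,426 (Willow-1), 24,765 (Vantage-1), 24,610 (Cobalt-1), 24,470 (Cobalt-2), 24,114 (Willow-2), 24,045 (Vantage-2)
First bid not allocated: $22,955.
Willow wins 2 unit(s) at $22,955 each.

Willow: 2 units, pays $45,910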